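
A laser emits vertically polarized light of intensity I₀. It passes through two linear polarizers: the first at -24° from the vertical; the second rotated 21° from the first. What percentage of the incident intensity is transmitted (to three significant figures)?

≈ 72.7%

I₁ = I₀ cos²(-24° − 0°) = I₀ cos²(24°) = 0.8346 I₀.
I₂ = I₁ cos²(21°) = 0.8346 · 0.8716 I₀ = 0.7274 I₀.
That is 72.74% of the incident intensity.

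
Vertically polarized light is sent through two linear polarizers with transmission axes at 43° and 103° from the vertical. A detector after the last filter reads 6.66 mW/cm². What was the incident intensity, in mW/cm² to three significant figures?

I₀ ≈ 49.8 mW/cm²

I₁ = I₀ cos²(43° − 0°) = I₀ cos²(43°) = 0.5349 I₀.
I₂ = I₁ cos²(103° − 43°) = 0.5349 I₀ · cos²(60°) = 0.1337 I₀.
So 6.66 mW/cm² = 0.1337 I₀, giving I₀ = 6.66/0.1337 = 49.81 mW/cm².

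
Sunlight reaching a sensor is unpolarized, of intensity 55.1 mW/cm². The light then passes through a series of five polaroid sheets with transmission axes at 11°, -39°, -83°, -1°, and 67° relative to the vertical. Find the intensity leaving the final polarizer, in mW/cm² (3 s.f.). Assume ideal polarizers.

Unpolarized light through the first polarizer → I₁ = 55.1 mW/cm²/2 = 27.55 mW/cm², polarized at 11°.
I₂ = I₁ · cos²(50°) = 27.55 · 0.4132 = 11.38 mW/cm².
I₃ = I₂ · cos²(44°) = 11.38 · 0.5174 = 5.89 mW/cm².
I₄ = I₃ · cos²(82°) = 5.89 · 0.01937 = 0.1141 mW/cm².
I₅ = I₄ · cos²(68°) = 0.1141 · 0.1403 = 0.01601 mW/cm².

I ≈ 0.0160 mW/cm²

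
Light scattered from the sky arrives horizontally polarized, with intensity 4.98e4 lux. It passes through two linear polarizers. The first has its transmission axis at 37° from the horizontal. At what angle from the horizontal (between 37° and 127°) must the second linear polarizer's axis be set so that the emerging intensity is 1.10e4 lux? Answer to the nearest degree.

θ ≈ 91°

I₁ = I₀ cos²(37° − 0°) = I₀ cos²(37°) = 0.6378 I₀.
Target fraction: 1.10e4 / 4.98e4 lux = 0.2209 of I₀.
Need I₂/I₀ = 0.2209, so cos²(θ − 37°) = 0.2209 / 0.6378 = 0.3463.
θ − 37° = arccos(√0.3463) = 54.0°, giving θ ≈ 37 + 54.0 = 91.0°.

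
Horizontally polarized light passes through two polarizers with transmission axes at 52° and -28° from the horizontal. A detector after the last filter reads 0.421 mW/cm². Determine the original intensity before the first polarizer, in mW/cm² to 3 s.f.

I₀ ≈ 36.8 mW/cm²

I₁ = I₀ cos²(52° − 0°) = I₀ cos²(52°) = 0.379 I₀.
I₂ = I₁ cos²(-28° − 52°) = 0.379 I₀ · cos²(80°) = 0.01143 I₀.
So 0.421 mW/cm² = 0.01143 I₀, giving I₀ = 0.421/0.01143 = 36.83 mW/cm².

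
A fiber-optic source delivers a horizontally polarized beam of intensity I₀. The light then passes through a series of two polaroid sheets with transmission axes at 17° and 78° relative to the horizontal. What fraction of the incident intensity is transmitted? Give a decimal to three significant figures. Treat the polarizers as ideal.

≈ 0.215 I₀

By Malus's law, I₁ = I₀ cos²(17° − 0°) = I₀ cos²(17°) = 0.9145 I₀.
I₂ = I₁ cos²(78° − 17°) = 0.9145 I₀ · cos²(61°) = 0.2149 I₀.
Transmitted fraction = 0.2149.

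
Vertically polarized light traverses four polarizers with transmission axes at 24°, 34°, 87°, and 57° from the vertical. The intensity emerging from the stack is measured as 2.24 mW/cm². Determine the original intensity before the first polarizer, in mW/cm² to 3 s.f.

I₁ = I₀ cos²(24° − 0°) = I₀ cos²(24°) = 0.8346 I₀.
I₂ = I₁ cos²(34° − 24°) = 0.8346 I₀ · cos²(10°) = 0.8094 I₀.
I₃ = I₂ cos²(87° − 34°) = 0.8094 I₀ · cos²(53°) = 0.2931 I₀.
I₄ = I₃ cos²(57° − 87°) = 0.2931 I₀ · cos²(30°) = 0.2199 I₀.
So 2.24 mW/cm² = 0.2199 I₀, giving I₀ = 2.24/0.2199 = 10.19 mW/cm².

I₀ ≈ 10.2 mW/cm²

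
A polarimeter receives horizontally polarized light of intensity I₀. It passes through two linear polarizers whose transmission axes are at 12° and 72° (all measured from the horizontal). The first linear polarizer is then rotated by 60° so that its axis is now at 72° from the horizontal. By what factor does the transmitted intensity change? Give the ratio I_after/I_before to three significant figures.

I_new/I_old ≈ 0.399

Before rotation:
I₁ = I₀ cos²(12° − 0°) = I₀ cos²(12°) = 0.9568 I₀.
I₂ = I₁ cos²(72° − 12°) = 0.9568 I₀ · cos²(60°) = 0.2392 I₀.
After rotation:
I₁ = I₀ cos²(72° − 0°) = I₀ cos²(72°) = 0.09549 I₀.
I₂ = I₁ cos²(72° − 72°) = 0.09549 I₀ · cos²(0°) = 0.09549 I₀.
Ratio = 0.09549 / 0.2392 = 0.3992.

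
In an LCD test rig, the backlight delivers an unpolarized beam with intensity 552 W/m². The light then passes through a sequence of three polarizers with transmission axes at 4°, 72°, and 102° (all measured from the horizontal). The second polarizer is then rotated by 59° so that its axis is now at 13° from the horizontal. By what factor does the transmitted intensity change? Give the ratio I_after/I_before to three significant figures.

Before rotation:
Unpolarized light through the first polarizer → I₁ = ½ I₀, now polarized at 4°.
I₂ = I₁ cos²(72° − 4°) = 0.5 I₀ · cos²(68°) = 0.07017 I₀.
I₃ = I₂ cos²(102° − 72°) = 0.07017 I₀ · cos²(30°) = 0.05262 I₀.
After rotation:
Unpolarized light through the first polarizer → I₁ = ½ I₀, now polarized at 4°.
I₂ = I₁ cos²(13° − 4°) = 0.5 I₀ · cos²(9°) = 0.4878 I₀.
I₃ = I₂ cos²(102° − 13°) = 0.4878 I₀ · cos²(89°) = 0.0001486 I₀.
Ratio = 0.0001486 / 0.05262 = 0.002823.

I_new/I_old ≈ 0.00282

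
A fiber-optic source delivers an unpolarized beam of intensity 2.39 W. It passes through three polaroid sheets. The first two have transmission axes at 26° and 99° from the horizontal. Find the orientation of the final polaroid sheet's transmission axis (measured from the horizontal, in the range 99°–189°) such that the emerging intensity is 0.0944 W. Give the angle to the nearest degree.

Unpolarized light through the first polarizer → I₁ = ½ I₀, now polarized at 26°.
I₂ = I₁ cos²(99° − 26°) = 0.5 I₀ · cos²(73°) = 0.04274 I₀.
Target fraction: 0.0944 / 2.39 W = 0.0395 of I₀.
Need I₃/I₀ = 0.0395, so cos²(θ − 99°) = 0.0395 / 0.04274 = 0.9241.
θ − 99° = arccos(√0.9241) = 16.0°, giving θ ≈ 99 + 16.0 = 115.0°.

θ ≈ 115°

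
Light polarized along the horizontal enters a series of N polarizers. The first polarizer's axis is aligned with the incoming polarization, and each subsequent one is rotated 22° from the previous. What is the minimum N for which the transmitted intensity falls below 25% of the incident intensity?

First polarizer is aligned with the polarization: full transmission.
Each further stage multiplies by cos²(22°) = 0.8597.
After N polarizers: T = 0.8597^(N−1). Require T < 0.25 ⇒ N−1 > ln(0.25)/ln(0.8597) = 9.17, so N−1 ≥ 10 and N = 11.
Check: N=11 gives T = 0.2205 < 0.25; N=10 gives T = 0.2564.

N = 11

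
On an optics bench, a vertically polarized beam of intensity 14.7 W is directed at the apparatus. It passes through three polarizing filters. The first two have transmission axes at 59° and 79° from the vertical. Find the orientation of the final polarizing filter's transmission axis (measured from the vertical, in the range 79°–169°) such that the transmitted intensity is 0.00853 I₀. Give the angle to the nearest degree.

I₁ = I₀ cos²(59° − 0°) = I₀ cos²(59°) = 0.2653 I₀.
I₂ = I₁ cos²(79° − 59°) = 0.2653 I₀ · cos²(20°) = 0.2342 I₀.
Need I₃/I₀ = 0.00853, so cos²(θ − 79°) = 0.00853 / 0.2342 = 0.03642.
θ − 79° = arccos(√0.03642) = 79.0°, giving θ ≈ 79 + 79.0 = 158.0°.

θ ≈ 158°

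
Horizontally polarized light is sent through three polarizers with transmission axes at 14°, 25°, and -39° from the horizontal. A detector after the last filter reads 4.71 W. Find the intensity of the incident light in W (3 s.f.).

I₀ ≈ 27.0 W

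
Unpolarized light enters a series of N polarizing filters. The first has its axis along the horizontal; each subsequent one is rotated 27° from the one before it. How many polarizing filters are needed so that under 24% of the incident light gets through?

N = 5

First polarizer halves the unpolarized light: factor 1/2.
Each further stage multiplies by cos²(27°) = 0.7939.
After N polarizers: T = 0.5·0.7939^(N−1). Require T < 0.24 ⇒ N−1 > ln(0.24/0.5)/ln(0.7939) = 3.18, so N−1 ≥ 4 and N = 5.
Check: N=5 gives T = 0.1986 < 0.24; N=4 gives T = 0.2502.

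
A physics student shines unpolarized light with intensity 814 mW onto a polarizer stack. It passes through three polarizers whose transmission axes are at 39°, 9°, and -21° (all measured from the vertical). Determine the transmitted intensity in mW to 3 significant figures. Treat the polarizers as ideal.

Unpolarized light through the first polarizer → I₁ = 814 mW/2 = 407 mW, polarized at 39°.
I₂ = I₁ · cos²(30°) = 407 · 0.75 = 305.3 mW.
I₃ = I₂ · cos²(30°) = 305.3 · 0.75 = 228.9 mW.

I ≈ 229 mW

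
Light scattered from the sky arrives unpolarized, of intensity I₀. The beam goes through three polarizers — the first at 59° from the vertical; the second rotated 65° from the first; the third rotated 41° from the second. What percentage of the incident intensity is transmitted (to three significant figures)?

Unpolarized light through the first polarizer → I₁ = ½ I₀, now polarized at 59°.
I₂ = I₁ cos²(65°) = 0.5 · 0.1786 I₀ = 0.0893 I₀.
I₃ = I₂ cos²(41°) = 0.0893 · 0.5696 I₀ = 0.05087 I₀.
That is 5.087% of the incident intensity.

≈ 5.09%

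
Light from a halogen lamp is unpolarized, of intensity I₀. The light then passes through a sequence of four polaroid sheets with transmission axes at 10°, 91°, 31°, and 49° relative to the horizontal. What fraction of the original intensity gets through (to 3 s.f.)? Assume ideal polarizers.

Unpolarized light through the first polarizer → I₁ = ½ I₀, now polarized at 10°.
I₂ = I₁ cos²(91° − 10°) = 0.5 I₀ · cos²(81°) = 0.01224 I₀.
I₃ = I₂ cos²(31° − 91°) = 0.01224 I₀ · cos²(60°) = 0.003059 I₀.
I₄ = I₃ cos²(49° − 31°) = 0.003059 I₀ · cos²(18°) = 0.002767 I₀.
Transmitted fraction = 0.002767.

≈ 0.00277 I₀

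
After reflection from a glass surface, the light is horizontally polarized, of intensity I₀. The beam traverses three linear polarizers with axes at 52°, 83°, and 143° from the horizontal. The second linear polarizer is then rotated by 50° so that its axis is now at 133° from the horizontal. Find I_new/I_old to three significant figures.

Before rotation:
I₁ = I₀ cos²(52° − 0°) = I₀ cos²(52°) = 0.379 I₀.
I₂ = I₁ cos²(83° − 52°) = 0.379 I₀ · cos²(31°) = 0.2785 I₀.
I₃ = I₂ cos²(143° − 83°) = 0.2785 I₀ · cos²(60°) = 0.06962 I₀.
After rotation:
I₁ = I₀ cos²(52° − 0°) = I₀ cos²(52°) = 0.379 I₀.
I₂ = I₁ cos²(133° − 52°) = 0.379 I₀ · cos²(81°) = 0.009276 I₀.
I₃ = I₂ cos²(143° − 133°) = 0.009276 I₀ · cos²(10°) = 0.008996 I₀.
Ratio = 0.008996 / 0.06962 = 0.1292.

I_new/I_old ≈ 0.129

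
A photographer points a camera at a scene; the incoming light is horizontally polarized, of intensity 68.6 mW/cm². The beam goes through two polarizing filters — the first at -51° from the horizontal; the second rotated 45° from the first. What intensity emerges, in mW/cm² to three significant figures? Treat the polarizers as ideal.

I ≈ 13.6 mW/cm²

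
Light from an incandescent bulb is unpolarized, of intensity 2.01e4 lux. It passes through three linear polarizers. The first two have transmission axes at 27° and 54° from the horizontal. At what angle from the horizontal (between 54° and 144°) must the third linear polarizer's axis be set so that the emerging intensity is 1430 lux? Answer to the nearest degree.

Unpolarized light through the first polarizer → I₁ = ½ I₀, now polarized at 27°.
I₂ = I₁ cos²(54° − 27°) = 0.5 I₀ · cos²(27°) = 0.3969 I₀.
Target fraction: 1430 / 2.01e4 lux = 0.07114 of I₀.
Need I₃/I₀ = 0.07114, so cos²(θ − 54°) = 0.07114 / 0.3969 = 0.1792.
θ − 54° = arccos(√0.1792) = 65.0°, giving θ ≈ 54 + 65.0 = 119.0°.

θ ≈ 119°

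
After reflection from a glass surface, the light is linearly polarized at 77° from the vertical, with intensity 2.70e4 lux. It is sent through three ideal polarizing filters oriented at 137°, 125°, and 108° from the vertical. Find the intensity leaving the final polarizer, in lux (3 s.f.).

By Malus's law, I₁ = 2.70e4 lux · cos²(60°) = 6750 lux.
I₂ = I₁ · cos²(12°) = 6750 · 0.9568 = 6458 lux.
I₃ = I₂ · cos²(17°) = 6458 · 0.9145 = 5906 lux.

I ≈ 5910 lux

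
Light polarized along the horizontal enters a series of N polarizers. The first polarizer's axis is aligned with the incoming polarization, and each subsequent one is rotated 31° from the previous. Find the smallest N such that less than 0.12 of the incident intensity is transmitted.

First polarizer is aligned with the polarization: full transmission.
Each further stage multiplies by cos²(31°) = 0.7347.
After N polarizers: T = 0.7347^(N−1). Require T < 0.12 ⇒ N−1 > ln(0.12)/ln(0.7347) = 6.88, so N−1 ≥ 7 and N = 8.
Check: N=8 gives T = 0.1156 < 0.12; N=7 gives T = 0.1573.

N = 8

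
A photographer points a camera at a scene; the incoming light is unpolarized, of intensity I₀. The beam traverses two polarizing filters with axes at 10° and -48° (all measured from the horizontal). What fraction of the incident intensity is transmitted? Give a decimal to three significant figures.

Unpolarized light through the first polarizer → I₁ = ½ I₀, now polarized at 10°.
I₂ = I₁ cos²(-48° − 10°) = 0.5 I₀ · cos²(58°) = 0.1404 I₀.
Transmitted fraction = 0.1404.

≈ 0.140 I₀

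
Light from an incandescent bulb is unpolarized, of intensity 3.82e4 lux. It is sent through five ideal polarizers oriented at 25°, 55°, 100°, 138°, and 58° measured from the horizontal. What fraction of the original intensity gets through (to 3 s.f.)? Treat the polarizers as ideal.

I/I₀ ≈ 0.00351

Unpolarized light through the first polarizer → I₁ = 3.82e4 lux/2 = 1.91e+04 lux, polarized at 25°.
I₂ = I₁ · cos²(30°) = 1.91e+04 · 0.75 = 1.433e+04 lux.
I₃ = I₂ · cos²(45°) = 1.433e+04 · 0.5 = 7163 lux.
I₄ = I₃ · cos²(38°) = 7163 · 0.621 = 4448 lux.
I₅ = I₄ · cos²(80°) = 4448 · 0.03015 = 134.1 lux.
Transmitted fraction = 0.003511.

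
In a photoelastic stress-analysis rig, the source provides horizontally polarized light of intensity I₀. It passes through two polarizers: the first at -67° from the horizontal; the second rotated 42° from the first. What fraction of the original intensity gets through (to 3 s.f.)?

I₁ = I₀ cos²(-67° − 0°) = I₀ cos²(67°) = 0.1527 I₀.
I₂ = I₁ cos²(42°) = 0.1527 · 0.5523 I₀ = 0.08431 I₀.
Transmitted fraction = 0.08431.

≈ 0.0843 I₀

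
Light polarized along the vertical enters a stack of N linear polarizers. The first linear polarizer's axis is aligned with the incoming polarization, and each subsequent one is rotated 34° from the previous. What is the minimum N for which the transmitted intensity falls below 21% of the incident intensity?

N = 6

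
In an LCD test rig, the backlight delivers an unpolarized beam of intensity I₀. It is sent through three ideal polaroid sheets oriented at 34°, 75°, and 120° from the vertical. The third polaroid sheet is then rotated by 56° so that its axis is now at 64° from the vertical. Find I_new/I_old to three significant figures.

Before rotation:
Unpolarized light through the first polarizer → I₁ = ½ I₀, now polarized at 34°.
I₂ = I₁ cos²(75° − 34°) = 0.5 I₀ · cos²(41°) = 0.2848 I₀.
I₃ = I₂ cos²(120° − 75°) = 0.2848 I₀ · cos²(45°) = 0.1424 I₀.
After rotation:
Unpolarized light through the first polarizer → I₁ = ½ I₀, now polarized at 34°.
I₂ = I₁ cos²(75° − 34°) = 0.5 I₀ · cos²(41°) = 0.2848 I₀.
I₃ = I₂ cos²(64° − 75°) = 0.2848 I₀ · cos²(11°) = 0.2744 I₀.
Ratio = 0.2744 / 0.1424 = 1.927.

I_new/I_old ≈ 1.93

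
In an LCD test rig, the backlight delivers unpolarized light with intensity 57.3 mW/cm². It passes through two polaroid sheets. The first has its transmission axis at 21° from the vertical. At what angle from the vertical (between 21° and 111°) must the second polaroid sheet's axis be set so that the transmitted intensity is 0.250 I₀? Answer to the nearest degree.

θ ≈ 66°

Unpolarized light through the first polarizer → I₁ = ½ I₀, now polarized at 21°.
Need I₂/I₀ = 0.25, so cos²(θ − 21°) = 0.25 / 0.5 = 0.5.
θ − 21° = arccos(√0.5) = 45.0°, giving θ ≈ 21 + 45.0 = 66.0°.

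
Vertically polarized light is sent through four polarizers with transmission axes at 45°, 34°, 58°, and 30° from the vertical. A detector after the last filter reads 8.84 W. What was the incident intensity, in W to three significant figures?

I₀ ≈ 28.2 W

By Malus's law, I₁ = I₀ cos²(45° − 0°) = I₀ cos²(45°) = 0.5 I₀.
I₂ = I₁ cos²(34° − 45°) = 0.5 I₀ · cos²(11°) = 0.4818 I₀.
I₃ = I₂ cos²(58° − 34°) = 0.4818 I₀ · cos²(24°) = 0.4021 I₀.
I₄ = I₃ cos²(30° − 58°) = 0.4021 I₀ · cos²(28°) = 0.3135 I₀.
So 8.84 W = 0.3135 I₀, giving I₀ = 8.84/0.3135 = 28.2 W.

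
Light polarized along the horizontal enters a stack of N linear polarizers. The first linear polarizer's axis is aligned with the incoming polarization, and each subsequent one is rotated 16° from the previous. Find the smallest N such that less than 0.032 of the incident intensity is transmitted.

First polarizer is aligned with the polarization: full transmission.
Each further stage multiplies by cos²(16°) = 0.924.
After N polarizers: T = 0.924^(N−1). Require T < 0.032 ⇒ N−1 > ln(0.032)/ln(0.924) = 43.56, so N−1 ≥ 44 and N = 45.
Check: N=45 gives T = 0.03091 < 0.032; N=44 gives T = 0.03345.

N = 45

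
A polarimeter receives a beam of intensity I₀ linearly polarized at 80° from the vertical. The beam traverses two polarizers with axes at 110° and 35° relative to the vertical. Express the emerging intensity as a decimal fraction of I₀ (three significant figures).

≈ 0.0502 I₀

I₁ = I₀ cos²(110° − 80°) = I₀ cos²(30°) = 0.75 I₀.
I₂ = I₁ cos²(35° − 110°) = 0.75 I₀ · cos²(75°) = 0.05024 I₀.
Transmitted fraction = 0.05024.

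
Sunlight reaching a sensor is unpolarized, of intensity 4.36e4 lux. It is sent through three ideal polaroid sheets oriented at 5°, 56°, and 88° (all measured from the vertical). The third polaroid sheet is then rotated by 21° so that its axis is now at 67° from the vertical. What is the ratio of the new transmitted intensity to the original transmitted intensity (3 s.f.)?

Before rotation:
Unpolarized light through the first polarizer → I₁ = ½ I₀, now polarized at 5°.
I₂ = I₁ cos²(56° − 5°) = 0.5 I₀ · cos²(51°) = 0.198 I₀.
I₃ = I₂ cos²(88° − 56°) = 0.198 I₀ · cos²(32°) = 0.1424 I₀.
After rotation:
Unpolarized light through the first polarizer → I₁ = ½ I₀, now polarized at 5°.
I₂ = I₁ cos²(56° − 5°) = 0.5 I₀ · cos²(51°) = 0.198 I₀.
I₃ = I₂ cos²(67° − 56°) = 0.198 I₀ · cos²(11°) = 0.1908 I₀.
Ratio = 0.1908 / 0.1424 = 1.34.

I_new/I_old ≈ 1.34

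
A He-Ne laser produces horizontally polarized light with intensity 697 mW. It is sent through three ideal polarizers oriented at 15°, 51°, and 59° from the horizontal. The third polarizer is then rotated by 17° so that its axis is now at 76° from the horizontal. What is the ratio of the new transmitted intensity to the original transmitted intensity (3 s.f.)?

Before rotation:
I₁ = I₀ cos²(15° − 0°) = I₀ cos²(15°) = 0.933 I₀.
I₂ = I₁ cos²(51° − 15°) = 0.933 I₀ · cos²(36°) = 0.6107 I₀.
I₃ = I₂ cos²(59° − 51°) = 0.6107 I₀ · cos²(8°) = 0.5988 I₀.
After rotation:
I₁ = I₀ cos²(15° − 0°) = I₀ cos²(15°) = 0.933 I₀.
I₂ = I₁ cos²(51° − 15°) = 0.933 I₀ · cos²(36°) = 0.6107 I₀.
I₃ = I₂ cos²(76° − 51°) = 0.6107 I₀ · cos²(25°) = 0.5016 I₀.
Ratio = 0.5016 / 0.5988 = 0.8376.

I_new/I_old ≈ 0.838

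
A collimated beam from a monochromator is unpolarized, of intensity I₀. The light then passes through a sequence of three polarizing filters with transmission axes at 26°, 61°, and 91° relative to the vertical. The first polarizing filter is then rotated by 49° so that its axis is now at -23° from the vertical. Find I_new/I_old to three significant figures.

I_new/I_old ≈ 0.0163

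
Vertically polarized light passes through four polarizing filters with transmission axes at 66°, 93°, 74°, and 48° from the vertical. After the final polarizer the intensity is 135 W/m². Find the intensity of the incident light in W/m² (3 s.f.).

I₀ ≈ 1420 W/m²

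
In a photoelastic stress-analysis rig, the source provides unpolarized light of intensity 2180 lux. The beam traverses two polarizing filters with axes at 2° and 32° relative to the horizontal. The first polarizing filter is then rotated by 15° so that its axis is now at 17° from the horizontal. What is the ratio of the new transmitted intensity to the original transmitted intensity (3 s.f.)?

Before rotation:
Unpolarized light through the first polarizer → I₁ = ½ I₀, now polarized at 2°.
I₂ = I₁ cos²(32° − 2°) = 0.5 I₀ · cos²(30°) = 0.375 I₀.
After rotation:
Unpolarized light through the first polarizer → I₁ = ½ I₀, now polarized at 17°.
I₂ = I₁ cos²(32° − 17°) = 0.5 I₀ · cos²(15°) = 0.4665 I₀.
Ratio = 0.4665 / 0.375 = 1.244.

I_new/I_old ≈ 1.24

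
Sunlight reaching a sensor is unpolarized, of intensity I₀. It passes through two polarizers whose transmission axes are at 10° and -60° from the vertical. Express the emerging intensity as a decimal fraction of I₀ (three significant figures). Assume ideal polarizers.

Unpolarized light through the first polarizer → I₁ = ½ I₀, now polarized at 10°.
I₂ = I₁ cos²(-60° − 10°) = 0.5 I₀ · cos²(70°) = 0.05849 I₀.
Transmitted fraction = 0.05849.

≈ 0.0585 I₀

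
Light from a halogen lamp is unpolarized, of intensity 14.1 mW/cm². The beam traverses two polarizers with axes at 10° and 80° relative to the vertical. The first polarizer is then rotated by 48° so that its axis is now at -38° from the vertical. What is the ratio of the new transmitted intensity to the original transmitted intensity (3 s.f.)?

I_new/I_old ≈ 1.88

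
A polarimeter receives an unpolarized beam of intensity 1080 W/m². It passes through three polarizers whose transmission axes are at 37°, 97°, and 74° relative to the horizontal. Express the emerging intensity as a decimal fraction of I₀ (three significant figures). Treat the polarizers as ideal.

Unpolarized light through the first polarizer → I₁ = 1080 W/m²/2 = 540 W/m², polarized at 37°.
I₂ = I₁ · cos²(60°) = 540 · 0.25 = 135 W/m².
I₃ = I₂ · cos²(23°) = 135 · 0.8473 = 114.4 W/m².
Transmitted fraction = 0.1059.

I/I₀ ≈ 0.106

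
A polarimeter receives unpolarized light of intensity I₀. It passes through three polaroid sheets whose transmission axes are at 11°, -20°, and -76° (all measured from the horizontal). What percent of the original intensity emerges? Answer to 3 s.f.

Unpolarized light through the first polarizer → I₁ = ½ I₀, now polarized at 11°.
I₂ = I₁ cos²(-20° − 11°) = 0.5 I₀ · cos²(31°) = 0.3674 I₀.
I₃ = I₂ cos²(-76° + 20°) = 0.3674 I₀ · cos²(56°) = 0.1149 I₀.
That is 11.49% of the incident intensity.

≈ 11.5%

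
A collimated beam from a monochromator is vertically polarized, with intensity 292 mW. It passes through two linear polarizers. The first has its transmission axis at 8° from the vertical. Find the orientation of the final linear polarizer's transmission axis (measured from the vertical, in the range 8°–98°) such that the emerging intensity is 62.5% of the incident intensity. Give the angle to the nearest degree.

I₁ = I₀ cos²(8° − 0°) = I₀ cos²(8°) = 0.9806 I₀.
Need I₂/I₀ = 0.625, so cos²(θ − 8°) = 0.625 / 0.9806 = 0.6373.
θ − 8° = arccos(√0.6373) = 37.0°, giving θ ≈ 8 + 37.0 = 45.0°.

θ ≈ 45°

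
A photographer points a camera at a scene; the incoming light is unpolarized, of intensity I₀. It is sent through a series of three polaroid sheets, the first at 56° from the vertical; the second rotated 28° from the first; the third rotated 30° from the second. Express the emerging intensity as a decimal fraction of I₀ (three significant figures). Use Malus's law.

Unpolarized light through the first polarizer → I₁ = ½ I₀, now polarized at 56°.
I₂ = I₁ cos²(28°) = 0.5 · 0.7796 I₀ = 0.3898 I₀.
I₃ = I₂ cos²(30°) = 0.3898 · 0.75 I₀ = 0.2923 I₀.
Transmitted fraction = 0.2923.

≈ 0.292 I₀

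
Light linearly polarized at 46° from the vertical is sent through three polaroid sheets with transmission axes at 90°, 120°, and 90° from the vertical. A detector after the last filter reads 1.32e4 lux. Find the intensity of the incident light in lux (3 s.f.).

I₁ = I₀ cos²(90° − 46°) = I₀ cos²(44°) = 0.5174 I₀.
I₂ = I₁ cos²(120° − 90°) = 0.5174 I₀ · cos²(30°) = 0.3881 I₀.
I₃ = I₂ cos²(90° − 120°) = 0.3881 I₀ · cos²(30°) = 0.2911 I₀.
So 1.32e4 lux = 0.2911 I₀, giving I₀ = 1.32e4/0.2911 = 4.535e+04 lux.

I₀ ≈ 4.54e4 lux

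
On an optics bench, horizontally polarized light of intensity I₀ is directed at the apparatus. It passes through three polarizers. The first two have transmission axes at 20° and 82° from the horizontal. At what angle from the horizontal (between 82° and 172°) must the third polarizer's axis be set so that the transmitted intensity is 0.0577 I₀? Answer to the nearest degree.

θ ≈ 139°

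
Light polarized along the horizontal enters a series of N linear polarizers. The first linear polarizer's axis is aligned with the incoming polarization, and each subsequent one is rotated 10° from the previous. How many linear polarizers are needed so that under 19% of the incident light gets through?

First polarizer is aligned with the polarization: full transmission.
Each further stage multiplies by cos²(10°) = 0.9698.
After N polarizers: T = 0.9698^(N−1). Require T < 0.19 ⇒ N−1 > ln(0.19)/ln(0.9698) = 54.24, so N−1 ≥ 55 and N = 56.
Check: N=56 gives T = 0.1856 < 0.19; N=55 gives T = 0.1914.

N = 56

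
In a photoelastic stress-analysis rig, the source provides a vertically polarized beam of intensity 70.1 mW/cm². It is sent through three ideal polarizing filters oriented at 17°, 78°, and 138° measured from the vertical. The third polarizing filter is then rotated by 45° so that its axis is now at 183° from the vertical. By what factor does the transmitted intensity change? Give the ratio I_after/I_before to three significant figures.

Before rotation:
By Malus's law, I₁ = I₀ cos²(17° − 0°) = I₀ cos²(17°) = 0.9145 I₀.
I₂ = I₁ cos²(78° − 17°) = 0.9145 I₀ · cos²(61°) = 0.2149 I₀.
I₃ = I₂ cos²(138° − 78°) = 0.2149 I₀ · cos²(60°) = 0.05374 I₀.
After rotation:
I₁ = I₀ cos²(17° − 0°) = I₀ cos²(17°) = 0.9145 I₀.
I₂ = I₁ cos²(78° − 17°) = 0.9145 I₀ · cos²(61°) = 0.2149 I₀.
Angle between axes 2 and 3: 75°. I₃ = 0.2149 I₀ · cos²(75°) = 0.0144 I₀.
Ratio = 0.0144 / 0.05374 = 0.2679.

I_new/I_old ≈ 0.268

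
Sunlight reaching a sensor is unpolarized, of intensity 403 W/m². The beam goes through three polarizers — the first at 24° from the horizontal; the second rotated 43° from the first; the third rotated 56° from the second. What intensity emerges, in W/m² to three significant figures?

I ≈ 33.7 W/m²

Unpolarized light through the first polarizer → I₁ = 403 W/m²/2 = 201.5 W/m², polarized at 24°.
I₂ = I₁ · cos²(43°) = 201.5 · 0.5349 = 107.8 W/m².
I₃ = I₂ · cos²(56°) = 107.8 · 0.3127 = 33.7 W/m².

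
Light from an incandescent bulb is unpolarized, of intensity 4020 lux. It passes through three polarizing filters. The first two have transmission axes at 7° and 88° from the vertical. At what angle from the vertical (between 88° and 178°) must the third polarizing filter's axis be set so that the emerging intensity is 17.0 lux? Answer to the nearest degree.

θ ≈ 142°

Unpolarized light through the first polarizer → I₁ = ½ I₀, now polarized at 7°.
I₂ = I₁ cos²(88° − 7°) = 0.5 I₀ · cos²(81°) = 0.01224 I₀.
Target fraction: 17.0 / 4020 lux = 0.004229 of I₀.
Need I₃/I₀ = 0.004229, so cos²(θ − 88°) = 0.004229 / 0.01224 = 0.3456.
θ − 88° = arccos(√0.3456) = 54.0°, giving θ ≈ 88 + 54.0 = 142.0°.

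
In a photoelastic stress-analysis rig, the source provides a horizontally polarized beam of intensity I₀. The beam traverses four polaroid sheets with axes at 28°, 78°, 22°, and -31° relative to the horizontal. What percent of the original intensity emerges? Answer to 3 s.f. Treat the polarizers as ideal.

≈ 3.65%

I₁ = I₀ cos²(28° − 0°) = I₀ cos²(28°) = 0.7796 I₀.
I₂ = I₁ cos²(78° − 28°) = 0.7796 I₀ · cos²(50°) = 0.3221 I₀.
I₃ = I₂ cos²(22° − 78°) = 0.3221 I₀ · cos²(56°) = 0.1007 I₀.
I₄ = I₃ cos²(-31° − 22°) = 0.1007 I₀ · cos²(53°) = 0.03648 I₀.
That is 3.648% of the incident intensity.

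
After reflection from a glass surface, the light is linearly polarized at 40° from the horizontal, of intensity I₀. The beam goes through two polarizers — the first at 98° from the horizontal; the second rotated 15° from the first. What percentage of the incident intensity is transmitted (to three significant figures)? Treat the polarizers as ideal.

≈ 26.2%

I₁ = I₀ cos²(98° − 40°) = I₀ cos²(58°) = 0.2808 I₀.
I₂ = I₁ cos²(15°) = 0.2808 · 0.933 I₀ = 0.262 I₀.
That is 26.2% of the incident intensity.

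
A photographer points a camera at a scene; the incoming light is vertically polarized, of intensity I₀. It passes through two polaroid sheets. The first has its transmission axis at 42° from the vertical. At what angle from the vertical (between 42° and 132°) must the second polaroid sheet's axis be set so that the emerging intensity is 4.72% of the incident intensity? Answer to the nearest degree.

By Malus's law, I₁ = I₀ cos²(42° − 0°) = I₀ cos²(42°) = 0.5523 I₀.
Need I₂/I₀ = 0.0472, so cos²(θ − 42°) = 0.0472 / 0.5523 = 0.08547.
θ − 42° = arccos(√0.08547) = 73.0°, giving θ ≈ 42 + 73.0 = 115.0°.

θ ≈ 115°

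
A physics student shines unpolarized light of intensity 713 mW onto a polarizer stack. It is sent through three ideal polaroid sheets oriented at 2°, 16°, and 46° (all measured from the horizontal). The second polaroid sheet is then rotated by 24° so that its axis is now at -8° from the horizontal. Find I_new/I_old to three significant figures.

I_new/I_old ≈ 0.475

Before rotation:
Unpolarized light through the first polarizer → I₁ = ½ I₀, now polarized at 2°.
I₂ = I₁ cos²(16° − 2°) = 0.5 I₀ · cos²(14°) = 0.4707 I₀.
I₃ = I₂ cos²(46° − 16°) = 0.4707 I₀ · cos²(30°) = 0.3531 I₀.
After rotation:
Unpolarized light through the first polarizer → I₁ = ½ I₀, now polarized at 2°.
I₂ = I₁ cos²(-8° − 2°) = 0.5 I₀ · cos²(10°) = 0.4849 I₀.
I₃ = I₂ cos²(46° + 8°) = 0.4849 I₀ · cos²(54°) = 0.1675 I₀.
Ratio = 0.1675 / 0.3531 = 0.4745.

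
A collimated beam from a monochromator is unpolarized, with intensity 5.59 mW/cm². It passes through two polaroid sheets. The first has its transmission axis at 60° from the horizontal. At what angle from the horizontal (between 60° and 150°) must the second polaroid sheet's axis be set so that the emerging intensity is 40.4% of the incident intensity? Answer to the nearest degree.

Unpolarized light through the first polarizer → I₁ = ½ I₀, now polarized at 60°.
Need I₂/I₀ = 0.404, so cos²(θ − 60°) = 0.404 / 0.5 = 0.808.
θ − 60° = arccos(√0.808) = 26.0°, giving θ ≈ 60 + 26.0 = 86.0°.

θ ≈ 86°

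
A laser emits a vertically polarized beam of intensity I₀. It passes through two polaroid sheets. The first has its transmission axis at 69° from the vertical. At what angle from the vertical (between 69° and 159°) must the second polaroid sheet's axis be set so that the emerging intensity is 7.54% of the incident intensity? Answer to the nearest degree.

θ ≈ 109°

I₁ = I₀ cos²(69° − 0°) = I₀ cos²(69°) = 0.1284 I₀.
Need I₂/I₀ = 0.0754, so cos²(θ − 69°) = 0.0754 / 0.1284 = 0.5871.
θ − 69° = arccos(√0.5871) = 40.0°, giving θ ≈ 69 + 40.0 = 109.0°.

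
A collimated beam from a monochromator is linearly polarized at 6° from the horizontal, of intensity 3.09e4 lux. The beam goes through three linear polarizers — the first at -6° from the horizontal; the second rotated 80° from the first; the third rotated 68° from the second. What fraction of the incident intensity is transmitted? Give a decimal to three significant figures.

I/I₀ ≈ 0.00405

I₁ = 3.09e4 lux · cos²(12°) = 2.956e+04 lux.
I₂ = I₁ · cos²(80°) = 2.956e+04 · 0.03015 = 891.5 lux.
I₃ = I₂ · cos²(68°) = 891.5 · 0.1403 = 125.1 lux.
Transmitted fraction = 0.004049.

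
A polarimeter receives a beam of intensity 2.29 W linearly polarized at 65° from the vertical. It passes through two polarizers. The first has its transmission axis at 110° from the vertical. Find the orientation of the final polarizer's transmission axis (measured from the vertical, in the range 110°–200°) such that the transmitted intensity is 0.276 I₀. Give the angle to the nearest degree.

I₁ = I₀ cos²(110° − 65°) = I₀ cos²(45°) = 0.5 I₀.
Need I₂/I₀ = 0.276, so cos²(θ − 110°) = 0.276 / 0.5 = 0.552.
θ − 110° = arccos(√0.552) = 42.0°, giving θ ≈ 110 + 42.0 = 152.0°.

θ ≈ 152°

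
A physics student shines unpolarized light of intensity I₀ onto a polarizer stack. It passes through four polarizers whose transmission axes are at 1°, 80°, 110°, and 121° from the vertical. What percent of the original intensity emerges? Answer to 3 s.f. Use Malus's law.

Unpolarized light through the first polarizer → I₁ = ½ I₀, now polarized at 1°.
I₂ = I₁ cos²(80° − 1°) = 0.5 I₀ · cos²(79°) = 0.0182 I₀.
I₃ = I₂ cos²(110° − 80°) = 0.0182 I₀ · cos²(30°) = 0.01365 I₀.
I₄ = I₃ cos²(121° − 110°) = 0.01365 I₀ · cos²(11°) = 0.01316 I₀.
That is 1.316% of the incident intensity.

≈ 1.32%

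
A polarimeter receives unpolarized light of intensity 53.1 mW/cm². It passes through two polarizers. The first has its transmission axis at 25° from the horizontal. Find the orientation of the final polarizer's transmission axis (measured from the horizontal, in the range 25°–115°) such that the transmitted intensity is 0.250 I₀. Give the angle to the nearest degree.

θ ≈ 70°

Unpolarized light through the first polarizer → I₁ = ½ I₀, now polarized at 25°.
Need I₂/I₀ = 0.25, so cos²(θ − 25°) = 0.25 / 0.5 = 0.5.
θ − 25° = arccos(√0.5) = 45.0°, giving θ ≈ 25 + 45.0 = 70.0°.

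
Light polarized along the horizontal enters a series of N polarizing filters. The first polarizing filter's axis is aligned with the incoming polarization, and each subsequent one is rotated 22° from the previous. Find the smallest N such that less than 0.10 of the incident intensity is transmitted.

N = 17

First polarizer is aligned with the polarization: full transmission.
Each further stage multiplies by cos²(22°) = 0.8597.
After N polarizers: T = 0.8597^(N−1). Require T < 0.10 ⇒ N−1 > ln(0.10)/ln(0.8597) = 15.23, so N−1 ≥ 16 and N = 17.
Check: N=17 gives T = 0.08898 < 0.10; N=16 gives T = 0.1035.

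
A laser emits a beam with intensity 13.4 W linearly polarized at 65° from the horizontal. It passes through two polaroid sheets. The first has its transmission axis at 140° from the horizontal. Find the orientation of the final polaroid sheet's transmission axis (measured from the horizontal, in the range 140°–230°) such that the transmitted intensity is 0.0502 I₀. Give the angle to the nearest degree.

θ ≈ 170°

I₁ = I₀ cos²(140° − 65°) = I₀ cos²(75°) = 0.06699 I₀.
Need I₂/I₀ = 0.0502, so cos²(θ − 140°) = 0.0502 / 0.06699 = 0.7494.
θ − 140° = arccos(√0.7494) = 30.0°, giving θ ≈ 140 + 30.0 = 170.0°.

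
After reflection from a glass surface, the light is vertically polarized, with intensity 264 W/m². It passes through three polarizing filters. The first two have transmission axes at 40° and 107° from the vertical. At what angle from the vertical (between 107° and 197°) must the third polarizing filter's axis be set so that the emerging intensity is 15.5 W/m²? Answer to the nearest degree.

θ ≈ 143°

I₁ = I₀ cos²(40° − 0°) = I₀ cos²(40°) = 0.5868 I₀.
I₂ = I₁ cos²(107° − 40°) = 0.5868 I₀ · cos²(67°) = 0.08959 I₀.
Target fraction: 15.5 / 264 W/m² = 0.05871 of I₀.
Need I₃/I₀ = 0.05871, so cos²(θ − 107°) = 0.05871 / 0.08959 = 0.6553.
θ − 107° = arccos(√0.6553) = 36.0°, giving θ ≈ 107 + 36.0 = 143.0°.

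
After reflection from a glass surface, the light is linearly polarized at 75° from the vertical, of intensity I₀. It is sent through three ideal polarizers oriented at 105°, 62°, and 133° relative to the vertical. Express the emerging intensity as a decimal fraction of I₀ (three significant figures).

I₁ = I₀ cos²(105° − 75°) = I₀ cos²(30°) = 0.75 I₀.
I₂ = I₁ cos²(62° − 105°) = 0.75 I₀ · cos²(43°) = 0.4012 I₀.
I₃ = I₂ cos²(133° − 62°) = 0.4012 I₀ · cos²(71°) = 0.04252 I₀.
Transmitted fraction = 0.04252.

≈ 0.0425 I₀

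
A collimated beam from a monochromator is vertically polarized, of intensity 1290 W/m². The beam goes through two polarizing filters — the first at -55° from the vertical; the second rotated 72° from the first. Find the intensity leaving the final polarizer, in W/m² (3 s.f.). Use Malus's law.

By Malus's law, I₁ = 1290 W/m² · cos²(55°) = 424.4 W/m².
I₂ = I₁ · cos²(72°) = 424.4 · 0.09549 = 40.53 W/m².

I ≈ 40.5 W/m²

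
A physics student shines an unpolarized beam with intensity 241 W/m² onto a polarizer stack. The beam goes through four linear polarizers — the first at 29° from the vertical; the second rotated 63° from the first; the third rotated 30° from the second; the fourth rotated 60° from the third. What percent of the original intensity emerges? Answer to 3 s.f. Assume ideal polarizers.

Unpolarized light through the first polarizer → I₁ = 241 W/m²/2 = 120.5 W/m², polarized at 29°.
I₂ = I₁ · cos²(63°) = 120.5 · 0.2061 = 24.84 W/m².
I₃ = I₂ · cos²(30°) = 24.84 · 0.75 = 18.63 W/m².
I₄ = I₃ · cos²(60°) = 18.63 · 0.25 = 4.657 W/m².
That is 1.932% of the incident intensity.

≈ 1.93%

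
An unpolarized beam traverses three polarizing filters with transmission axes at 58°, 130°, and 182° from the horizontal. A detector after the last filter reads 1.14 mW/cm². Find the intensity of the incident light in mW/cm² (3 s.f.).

I₀ ≈ 63.0 mW/cm²

Unpolarized light through the first polarizer → I₁ = ½ I₀, now polarized at 58°.
I₂ = I₁ cos²(130° − 58°) = 0.5 I₀ · cos²(72°) = 0.04775 I₀.
I₃ = I₂ cos²(182° − 130°) = 0.04775 I₀ · cos²(52°) = 0.0181 I₀.
So 1.14 mW/cm² = 0.0181 I₀, giving I₀ = 1.14/0.0181 = 62.99 mW/cm².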